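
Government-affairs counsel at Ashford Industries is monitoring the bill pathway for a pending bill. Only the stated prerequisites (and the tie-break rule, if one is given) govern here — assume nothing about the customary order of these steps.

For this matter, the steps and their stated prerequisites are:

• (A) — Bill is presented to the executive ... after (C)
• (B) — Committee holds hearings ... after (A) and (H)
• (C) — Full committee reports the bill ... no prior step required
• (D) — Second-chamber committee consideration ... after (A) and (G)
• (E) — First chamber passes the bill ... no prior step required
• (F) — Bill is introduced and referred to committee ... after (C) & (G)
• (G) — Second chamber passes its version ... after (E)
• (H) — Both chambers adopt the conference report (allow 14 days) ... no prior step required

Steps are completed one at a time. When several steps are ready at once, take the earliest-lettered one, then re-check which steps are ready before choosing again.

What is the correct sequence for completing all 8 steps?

(C) → (A) → (E) → (G) → (D) → (F) → (H) → (B)

(C), (E) and (H) have no prerequisites; (C) has the earlier label, so (C) is first.
Ready: (A), (E) and (H). (A) has the earlier label → (A).
Ready: (E) and (H). (E) has the earlier label → (E).
(G) now also ready, so the ready set is {(G), (H)}; (G) has the earlier label → (G).
(D) and (F) now also ready, so the ready set is {(D), (F), (H)}; (D) has the earlier label → (D).
Now (F) and (H) have their prerequisites met. (F) has the earlier label, so (F) next.
(H) is the only step now ready → (H).
(B) needed (A) and (H), now all done → (B).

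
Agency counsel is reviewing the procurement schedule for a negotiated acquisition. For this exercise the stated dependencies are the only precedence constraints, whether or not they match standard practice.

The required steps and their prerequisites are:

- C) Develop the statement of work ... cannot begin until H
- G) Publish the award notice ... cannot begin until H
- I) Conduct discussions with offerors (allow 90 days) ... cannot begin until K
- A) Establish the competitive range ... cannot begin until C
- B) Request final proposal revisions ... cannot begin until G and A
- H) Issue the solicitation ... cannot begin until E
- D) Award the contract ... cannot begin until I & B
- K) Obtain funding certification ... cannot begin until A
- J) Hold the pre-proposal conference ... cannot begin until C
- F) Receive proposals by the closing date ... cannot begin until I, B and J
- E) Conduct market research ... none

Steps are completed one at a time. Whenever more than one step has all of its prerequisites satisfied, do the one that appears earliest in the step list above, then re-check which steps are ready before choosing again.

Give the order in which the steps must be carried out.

Only E has no prerequisites, so it is first.
That leaves H as the only ready step → H.
Ready: C and G. C is listed earlier → C.
A and J now also ready, so the ready set is {G, A, J}; G is listed earlier → G.
A and J are both available; A is listed earlier → A.
B and K now also ready, so the ready set is {B, K, J}; B is listed earlier → B.
K and J are both available; K is listed earlier → K.
Ready: I and J. I is listed earlier → I.
Ready: D and J. D is listed earlier → D.
Next only J has its prerequisites met → J.
F needed I, B and J, now all done → F.

E H C G A B K I D J F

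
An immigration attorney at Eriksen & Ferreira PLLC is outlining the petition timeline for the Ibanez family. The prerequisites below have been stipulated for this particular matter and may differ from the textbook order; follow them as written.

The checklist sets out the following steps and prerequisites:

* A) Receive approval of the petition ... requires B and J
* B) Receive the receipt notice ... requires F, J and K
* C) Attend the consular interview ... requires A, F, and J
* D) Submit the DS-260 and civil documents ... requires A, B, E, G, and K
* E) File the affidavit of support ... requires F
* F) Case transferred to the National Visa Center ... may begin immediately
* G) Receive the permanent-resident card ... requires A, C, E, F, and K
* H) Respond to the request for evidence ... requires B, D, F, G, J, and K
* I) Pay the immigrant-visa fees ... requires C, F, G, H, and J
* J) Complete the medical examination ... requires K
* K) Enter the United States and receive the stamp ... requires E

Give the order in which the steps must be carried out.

F E K J B A C G D H I

Only F has no prerequisites, so it is first.
That leaves E as the only ready step → E.
That leaves K as the only ready step → K.
J needed K, now all done → J.
Next only B has its prerequisites met → B.
A is the only step now ready → A.
Next only C has its prerequisites met → C.
G needed A, C, E, F and K, now all done → G.
That leaves D as the only ready step → D.
H needed B, D, F, G, J and K, now all done → H.
I is the only step now ready → I.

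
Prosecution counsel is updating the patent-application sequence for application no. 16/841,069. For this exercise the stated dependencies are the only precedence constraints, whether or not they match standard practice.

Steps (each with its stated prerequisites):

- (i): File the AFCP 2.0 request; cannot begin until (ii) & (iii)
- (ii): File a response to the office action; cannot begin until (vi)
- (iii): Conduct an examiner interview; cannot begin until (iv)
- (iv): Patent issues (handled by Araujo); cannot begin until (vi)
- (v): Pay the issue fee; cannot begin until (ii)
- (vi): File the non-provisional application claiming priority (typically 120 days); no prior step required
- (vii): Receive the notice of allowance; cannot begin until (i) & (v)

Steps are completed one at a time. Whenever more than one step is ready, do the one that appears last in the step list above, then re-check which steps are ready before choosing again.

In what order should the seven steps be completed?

(vi) (iv) (iii) (ii) (v) (i) (vii)

(vi) is the only step with nothing outstanding, so it goes first.
Now (iv) and (ii) have their prerequisites met. (iv) is listed later, so (iv) next.
Now (iii) and (ii) have their prerequisites met. (iii) is listed later, so (iii) next.
(ii) needed (vi), now all done → (ii).
Ready: (v) and (i). (v) is listed later → (v).
(i) needed (iii) and (ii), now all done → (i).
That leaves (vii) as the only ready step → (vii).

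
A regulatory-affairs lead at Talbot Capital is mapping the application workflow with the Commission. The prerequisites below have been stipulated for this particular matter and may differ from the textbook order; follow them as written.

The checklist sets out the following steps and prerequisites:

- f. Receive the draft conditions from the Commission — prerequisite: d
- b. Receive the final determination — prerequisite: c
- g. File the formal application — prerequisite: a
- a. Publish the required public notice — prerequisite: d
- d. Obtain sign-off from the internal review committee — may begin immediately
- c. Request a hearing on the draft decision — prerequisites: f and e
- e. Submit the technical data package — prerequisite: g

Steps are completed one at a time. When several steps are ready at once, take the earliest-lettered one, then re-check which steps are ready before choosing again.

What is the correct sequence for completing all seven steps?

d, a, f, g, e, c, b

Only d has no prerequisites, so it is first.
Ready: a and f. a has the earlier label → a.
g now also ready, so the ready set is {f, g}; f has the earlier label → f.
g needed a, now all done → g.
That leaves e as the only ready step → e.
c needed e and f, now all done → c.
Next only b has its prerequisites met → b.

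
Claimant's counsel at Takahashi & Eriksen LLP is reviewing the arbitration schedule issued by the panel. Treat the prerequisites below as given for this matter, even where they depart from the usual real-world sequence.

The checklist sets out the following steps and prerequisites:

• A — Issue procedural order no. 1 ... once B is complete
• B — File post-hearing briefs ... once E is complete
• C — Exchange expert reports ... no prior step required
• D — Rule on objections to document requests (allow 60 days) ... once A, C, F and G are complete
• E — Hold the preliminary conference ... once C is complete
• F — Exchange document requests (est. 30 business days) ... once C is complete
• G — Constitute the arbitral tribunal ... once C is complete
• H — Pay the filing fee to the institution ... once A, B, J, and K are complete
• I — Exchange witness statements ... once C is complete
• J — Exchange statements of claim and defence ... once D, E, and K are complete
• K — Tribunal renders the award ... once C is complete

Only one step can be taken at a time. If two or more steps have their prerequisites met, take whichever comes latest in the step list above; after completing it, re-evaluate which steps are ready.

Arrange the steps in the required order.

C, K, I, G, F, E, B, A, D, J, H

Only C has no prerequisites, so it is first.
Ready: K, I, G, F and E. K is listed later → K.
Ready: I, G, F and E. I is listed later → I.
G, F and E are all available; G is listed later → G.
F and E are both available; F is listed later → F.
That leaves E as the only ready step → E.
That leaves B as the only ready step → B.
That leaves A as the only ready step → A.
Next only D has its prerequisites met → D.
J needed K, E and D, now all done → J.
H needed K, J, B and A, now all done → H.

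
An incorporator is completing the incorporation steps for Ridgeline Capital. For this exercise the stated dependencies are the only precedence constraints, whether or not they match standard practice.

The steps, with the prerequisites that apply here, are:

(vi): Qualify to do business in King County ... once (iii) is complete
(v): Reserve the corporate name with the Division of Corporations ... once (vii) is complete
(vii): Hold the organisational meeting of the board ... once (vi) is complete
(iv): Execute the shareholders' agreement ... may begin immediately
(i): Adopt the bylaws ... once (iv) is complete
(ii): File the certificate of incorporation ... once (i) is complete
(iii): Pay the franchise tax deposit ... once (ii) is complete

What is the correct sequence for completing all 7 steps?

(iv), (i), (ii), (iii), (vi), (vii), (v)

Only (iv) has no prerequisites, so it is first.
(i) needed (iv), now all done → (i).
(ii) needed (i), now all done → (ii).
That leaves (iii) as the only ready step → (iii).
(vi) needed (iii), now all done → (vi).
(vii) is the only step now ready → (vii).
(v) is the only step now ready → (v).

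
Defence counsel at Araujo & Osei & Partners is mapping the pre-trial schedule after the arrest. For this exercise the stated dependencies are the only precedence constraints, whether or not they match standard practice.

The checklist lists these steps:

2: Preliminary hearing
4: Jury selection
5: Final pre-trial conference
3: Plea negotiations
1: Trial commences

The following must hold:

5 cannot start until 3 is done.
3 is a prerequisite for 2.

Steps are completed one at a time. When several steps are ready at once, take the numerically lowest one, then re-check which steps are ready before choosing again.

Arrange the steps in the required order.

1, 3, 2, 4, 5

Nothing is required for 1, 3 and 4. 1 has the earlier label → 1 first.
3 and 4 are both available; 3 has the earlier label → 3.
Now 2, 4 and 5 have their prerequisites met. 2 has the earlier label, so 2 next.
4 and 5 are both available; 4 has the earlier label → 4.
5 needed 3, now all done → 5.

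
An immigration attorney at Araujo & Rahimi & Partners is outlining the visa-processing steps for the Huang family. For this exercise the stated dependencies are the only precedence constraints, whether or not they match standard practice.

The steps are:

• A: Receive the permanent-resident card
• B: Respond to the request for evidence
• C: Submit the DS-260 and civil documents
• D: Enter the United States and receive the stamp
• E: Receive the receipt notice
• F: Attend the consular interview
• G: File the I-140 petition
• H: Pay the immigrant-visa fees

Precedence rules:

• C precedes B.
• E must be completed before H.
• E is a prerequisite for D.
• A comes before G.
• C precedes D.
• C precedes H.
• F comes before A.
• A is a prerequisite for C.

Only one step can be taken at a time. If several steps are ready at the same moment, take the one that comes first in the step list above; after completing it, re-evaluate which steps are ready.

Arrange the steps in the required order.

E → F → A → C → B → D → G → H

Nothing is required for E and F. E is listed earlier → E first.
That leaves F as the only ready step → F.
A needed F, now all done → A.
C and G are both available; C is listed earlier → C.
Ready: B, D, G and H. B is listed earlier → B.
D, G and H are all available; D is listed earlier → D.
G and H are both available; G is listed earlier → G.
Next only H has its prerequisites met → H.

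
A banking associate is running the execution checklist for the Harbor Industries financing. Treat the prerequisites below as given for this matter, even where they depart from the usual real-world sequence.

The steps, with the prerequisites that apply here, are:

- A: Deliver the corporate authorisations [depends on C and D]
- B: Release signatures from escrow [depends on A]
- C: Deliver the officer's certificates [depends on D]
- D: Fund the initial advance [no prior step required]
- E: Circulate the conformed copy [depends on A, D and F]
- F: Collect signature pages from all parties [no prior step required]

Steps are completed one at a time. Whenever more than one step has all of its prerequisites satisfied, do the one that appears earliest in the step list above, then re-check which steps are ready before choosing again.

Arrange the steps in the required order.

D, C, A, B, F, E

D and F have no prerequisites; D is listed earlier, so D is first.
C now also ready, so the ready set is {C, F}; C is listed earlier → C.
A now also ready, so the ready set is {A, F}; A is listed earlier → A.
Now B and F have their prerequisites met. B is listed earlier, so B next.
F is the only step now ready → F.
Next only E has its prerequisites met → E.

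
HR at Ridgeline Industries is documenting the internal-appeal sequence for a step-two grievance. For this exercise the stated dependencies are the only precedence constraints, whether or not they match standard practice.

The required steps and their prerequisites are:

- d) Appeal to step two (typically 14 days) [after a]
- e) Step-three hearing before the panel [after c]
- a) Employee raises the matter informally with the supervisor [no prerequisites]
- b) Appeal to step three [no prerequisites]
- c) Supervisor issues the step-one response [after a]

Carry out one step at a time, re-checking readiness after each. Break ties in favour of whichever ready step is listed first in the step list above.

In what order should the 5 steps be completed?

a d b c e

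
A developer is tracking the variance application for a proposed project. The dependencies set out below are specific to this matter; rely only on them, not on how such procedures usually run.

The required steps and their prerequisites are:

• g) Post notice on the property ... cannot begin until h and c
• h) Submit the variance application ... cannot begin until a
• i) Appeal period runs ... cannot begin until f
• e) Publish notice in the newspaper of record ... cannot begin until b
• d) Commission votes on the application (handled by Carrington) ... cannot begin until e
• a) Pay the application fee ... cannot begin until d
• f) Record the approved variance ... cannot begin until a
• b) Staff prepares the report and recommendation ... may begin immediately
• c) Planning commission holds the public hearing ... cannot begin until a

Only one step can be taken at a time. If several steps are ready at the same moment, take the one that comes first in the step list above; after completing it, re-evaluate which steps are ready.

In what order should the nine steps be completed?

b has no prerequisites → b first.
e is the only step now ready → e.
Next only d has its prerequisites met → d.
a needed d, now all done → a.
Ready: h, f and c. h is listed earlier → h.
Ready: f and c. f is listed earlier → f.
Ready: i and c. i is listed earlier → i.
c needed a, now all done → c.
g needed h and c, now all done → g.

b → e → d → a → h → f → i → c → g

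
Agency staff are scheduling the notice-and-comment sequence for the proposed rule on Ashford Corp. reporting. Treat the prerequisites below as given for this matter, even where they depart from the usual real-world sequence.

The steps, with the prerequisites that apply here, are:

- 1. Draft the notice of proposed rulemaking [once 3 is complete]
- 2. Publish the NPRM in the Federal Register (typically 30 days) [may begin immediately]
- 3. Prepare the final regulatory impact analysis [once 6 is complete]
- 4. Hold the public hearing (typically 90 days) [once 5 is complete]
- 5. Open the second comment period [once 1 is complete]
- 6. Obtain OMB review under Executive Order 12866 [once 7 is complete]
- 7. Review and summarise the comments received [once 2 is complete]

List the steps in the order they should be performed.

Only 2 has no prerequisites, so it is first.
That leaves 7 as the only ready step → 7.
Next only 6 has its prerequisites met → 6.
Next only 3 has its prerequisites met → 3.
1 needed 3, now all done → 1.
That leaves 5 as the only ready step → 5.
Next only 4 has its prerequisites met → 4.

2, 7, 6, 3, 1, 5, 4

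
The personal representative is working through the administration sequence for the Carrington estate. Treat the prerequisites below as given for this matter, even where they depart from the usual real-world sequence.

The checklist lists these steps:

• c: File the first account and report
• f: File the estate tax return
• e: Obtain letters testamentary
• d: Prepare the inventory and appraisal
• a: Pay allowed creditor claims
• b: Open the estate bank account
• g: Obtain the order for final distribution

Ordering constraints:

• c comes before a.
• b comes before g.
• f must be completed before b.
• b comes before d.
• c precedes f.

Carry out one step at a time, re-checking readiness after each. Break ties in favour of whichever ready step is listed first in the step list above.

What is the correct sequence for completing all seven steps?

c, f, e, a, b, d, g

c and e have no prerequisites; c is listed earlier, so c is first.
f, e and a are all available; f is listed earlier → f.
b now also ready, so the ready set is {e, a, b}; e is listed earlier → e.
a and b are both available; a is listed earlier → a.
b is the only step now ready → b.
Ready: d and g. d is listed earlier → d.
Next only g has its prerequisites met → g.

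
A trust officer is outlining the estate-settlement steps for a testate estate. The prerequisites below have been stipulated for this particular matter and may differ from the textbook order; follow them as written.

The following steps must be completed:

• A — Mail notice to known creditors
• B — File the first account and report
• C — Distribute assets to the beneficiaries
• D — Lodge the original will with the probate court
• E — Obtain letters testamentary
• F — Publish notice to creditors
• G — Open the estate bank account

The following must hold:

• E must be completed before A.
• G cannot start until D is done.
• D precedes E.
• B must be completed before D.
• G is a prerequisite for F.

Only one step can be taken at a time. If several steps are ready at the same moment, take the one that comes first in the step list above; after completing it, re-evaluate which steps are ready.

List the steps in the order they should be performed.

B and C have no prerequisites; B is listed earlier, so B is first.
D now also ready, so the ready set is {C, D}; C is listed earlier → C.
Next only D has its prerequisites met → D.
Ready: E and G. E is listed earlier → E.
A now also ready, so the ready set is {A, G}; A is listed earlier → A.
G needed D, now all done → G.
That leaves F as the only ready step → F.

B → C → D → E → A → G → F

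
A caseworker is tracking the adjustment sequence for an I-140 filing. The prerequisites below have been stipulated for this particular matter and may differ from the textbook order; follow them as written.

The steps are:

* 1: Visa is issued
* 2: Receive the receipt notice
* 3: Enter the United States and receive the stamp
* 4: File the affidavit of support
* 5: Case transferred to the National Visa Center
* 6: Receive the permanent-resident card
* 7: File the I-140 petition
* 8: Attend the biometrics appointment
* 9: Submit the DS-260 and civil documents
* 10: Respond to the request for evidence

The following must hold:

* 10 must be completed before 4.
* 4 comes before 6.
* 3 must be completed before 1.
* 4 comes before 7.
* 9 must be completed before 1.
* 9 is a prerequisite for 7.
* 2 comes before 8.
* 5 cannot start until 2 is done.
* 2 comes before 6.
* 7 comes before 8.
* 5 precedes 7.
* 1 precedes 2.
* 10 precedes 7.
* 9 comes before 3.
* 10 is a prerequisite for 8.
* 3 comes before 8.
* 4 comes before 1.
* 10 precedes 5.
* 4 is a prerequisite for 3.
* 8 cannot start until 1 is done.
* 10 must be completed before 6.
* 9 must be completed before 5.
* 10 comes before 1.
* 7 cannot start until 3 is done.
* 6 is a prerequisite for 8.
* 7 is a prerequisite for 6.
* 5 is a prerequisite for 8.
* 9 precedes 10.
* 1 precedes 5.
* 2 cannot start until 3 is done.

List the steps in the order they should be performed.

9 10 4 3 1 2 5 7 6 8

9 is the only step with nothing outstanding, so it goes first.
That leaves 10 as the only ready step → 10.
That leaves 4 as the only ready step → 4.
That leaves 3 as the only ready step → 3.
That leaves 1 as the only ready step → 1.
2 needed 1 and 3, now all done → 2.
5 needed 1, 2, 9 and 10, now all done → 5.
That leaves 7 as the only ready step → 7.
6 is the only step now ready → 6.
Next only 8 has its prerequisites met → 8.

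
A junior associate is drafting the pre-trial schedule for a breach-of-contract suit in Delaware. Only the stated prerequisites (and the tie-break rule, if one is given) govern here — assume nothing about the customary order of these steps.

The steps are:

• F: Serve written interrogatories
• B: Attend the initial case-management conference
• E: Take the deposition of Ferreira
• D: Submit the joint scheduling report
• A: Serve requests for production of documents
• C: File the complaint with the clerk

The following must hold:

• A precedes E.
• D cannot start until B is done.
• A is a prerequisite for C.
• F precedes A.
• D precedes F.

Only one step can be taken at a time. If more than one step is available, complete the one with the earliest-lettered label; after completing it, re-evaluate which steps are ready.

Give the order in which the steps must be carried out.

B is the only step with nothing outstanding, so it goes first.
Next only D has its prerequisites met → D.
That leaves F as the only ready step → F.
A is the only step now ready → A.
Now C and E have their prerequisites met. C has the earlier label, so C next.
Next only E has its prerequisites met → E.

B → D → F → A → C → E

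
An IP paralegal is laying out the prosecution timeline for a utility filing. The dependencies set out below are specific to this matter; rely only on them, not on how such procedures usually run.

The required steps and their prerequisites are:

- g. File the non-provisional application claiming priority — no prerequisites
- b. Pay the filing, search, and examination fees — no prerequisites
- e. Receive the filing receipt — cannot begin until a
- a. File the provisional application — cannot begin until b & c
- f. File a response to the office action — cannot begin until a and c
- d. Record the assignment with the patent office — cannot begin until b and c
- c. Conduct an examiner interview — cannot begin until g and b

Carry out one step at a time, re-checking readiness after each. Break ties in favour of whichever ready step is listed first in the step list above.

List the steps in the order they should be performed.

Nothing is required for g and b. g is listed earlier → g first.
Next only b has its prerequisites met → b.
c needed g and b, now all done → c.
a and d are both available; a is listed earlier → a.
Now e, f and d have their prerequisites met. e is listed earlier, so e next.
Now f and d have their prerequisites met. f is listed earlier, so f next.
d needed b and c, now all done → d.

g, b, c, a, e, f, d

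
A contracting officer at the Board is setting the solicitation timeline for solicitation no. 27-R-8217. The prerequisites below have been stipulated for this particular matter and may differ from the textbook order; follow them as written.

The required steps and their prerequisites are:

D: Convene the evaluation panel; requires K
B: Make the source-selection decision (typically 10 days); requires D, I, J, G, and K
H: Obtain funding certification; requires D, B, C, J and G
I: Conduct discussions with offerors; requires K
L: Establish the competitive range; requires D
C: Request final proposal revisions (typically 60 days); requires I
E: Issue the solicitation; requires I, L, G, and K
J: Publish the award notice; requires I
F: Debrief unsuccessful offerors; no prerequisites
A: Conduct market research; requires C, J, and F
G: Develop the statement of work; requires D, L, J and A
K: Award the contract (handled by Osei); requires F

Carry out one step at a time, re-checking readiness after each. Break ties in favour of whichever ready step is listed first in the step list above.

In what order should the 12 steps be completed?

F, K, D, I, L, C, J, A, G, B, H, E

F has no prerequisites → F first.
That leaves K as the only ready step → K.
Ready: D and I. D is listed earlier → D.
Now I and L have their prerequisites met. I is listed earlier, so I next.
L, C and J are all available; L is listed earlier → L.
Now C and J have their prerequisites met. C is listed earlier, so C next.
J needed I, now all done → J.
A needed C, J and F, now all done → A.
Next only G has its prerequisites met → G.
Ready: B and E. B is listed earlier → B.
H and E are both available; H is listed earlier → H.
That leaves E as the only ready step → E.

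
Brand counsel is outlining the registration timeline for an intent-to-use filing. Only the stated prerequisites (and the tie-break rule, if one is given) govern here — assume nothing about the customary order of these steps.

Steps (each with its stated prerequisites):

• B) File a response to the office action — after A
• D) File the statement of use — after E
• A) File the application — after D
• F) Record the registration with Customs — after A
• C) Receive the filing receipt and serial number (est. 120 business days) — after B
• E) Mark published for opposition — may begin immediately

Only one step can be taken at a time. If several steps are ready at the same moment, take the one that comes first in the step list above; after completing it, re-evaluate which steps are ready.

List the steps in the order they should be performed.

Only E has no prerequisites, so it is first.
Next only D has its prerequisites met → D.
A needed D, now all done → A.
B and F are both available; B is listed earlier → B.
C now also ready, so the ready set is {F, C}; F is listed earlier → F.
C needed B, now all done → C.

E, D, A, B, F, C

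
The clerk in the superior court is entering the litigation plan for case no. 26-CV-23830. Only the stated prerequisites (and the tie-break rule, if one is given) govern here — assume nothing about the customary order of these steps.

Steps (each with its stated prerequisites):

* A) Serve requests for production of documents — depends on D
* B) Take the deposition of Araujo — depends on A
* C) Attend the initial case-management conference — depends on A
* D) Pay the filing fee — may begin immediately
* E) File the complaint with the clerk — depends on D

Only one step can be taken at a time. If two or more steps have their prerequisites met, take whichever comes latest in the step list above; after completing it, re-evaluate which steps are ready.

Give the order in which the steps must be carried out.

D, E, A, C, B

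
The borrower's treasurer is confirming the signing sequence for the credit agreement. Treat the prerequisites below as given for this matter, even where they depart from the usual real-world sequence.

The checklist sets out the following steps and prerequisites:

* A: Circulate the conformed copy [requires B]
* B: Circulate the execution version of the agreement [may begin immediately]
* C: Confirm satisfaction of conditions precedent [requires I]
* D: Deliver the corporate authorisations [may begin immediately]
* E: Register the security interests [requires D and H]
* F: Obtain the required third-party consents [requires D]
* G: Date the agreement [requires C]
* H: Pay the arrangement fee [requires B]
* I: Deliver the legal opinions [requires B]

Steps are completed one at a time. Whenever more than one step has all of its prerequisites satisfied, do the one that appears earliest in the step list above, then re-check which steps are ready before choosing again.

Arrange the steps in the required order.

B and D have no prerequisites; B is listed earlier, so B is first.
A, H and I now also ready, so the ready set is {A, D, H, I}; A is listed earlier → A.
D, H and I are all available; D is listed earlier → D.
F now also ready, so the ready set is {F, H, I}; F is listed earlier → F.
Now H and I have their prerequisites met. H is listed earlier, so H next.
Ready: E and I. E is listed earlier → E.
I is the only step now ready → I.
Next only C has its prerequisites met → C.
G needed C, now all done → G.

B A D F H E I C G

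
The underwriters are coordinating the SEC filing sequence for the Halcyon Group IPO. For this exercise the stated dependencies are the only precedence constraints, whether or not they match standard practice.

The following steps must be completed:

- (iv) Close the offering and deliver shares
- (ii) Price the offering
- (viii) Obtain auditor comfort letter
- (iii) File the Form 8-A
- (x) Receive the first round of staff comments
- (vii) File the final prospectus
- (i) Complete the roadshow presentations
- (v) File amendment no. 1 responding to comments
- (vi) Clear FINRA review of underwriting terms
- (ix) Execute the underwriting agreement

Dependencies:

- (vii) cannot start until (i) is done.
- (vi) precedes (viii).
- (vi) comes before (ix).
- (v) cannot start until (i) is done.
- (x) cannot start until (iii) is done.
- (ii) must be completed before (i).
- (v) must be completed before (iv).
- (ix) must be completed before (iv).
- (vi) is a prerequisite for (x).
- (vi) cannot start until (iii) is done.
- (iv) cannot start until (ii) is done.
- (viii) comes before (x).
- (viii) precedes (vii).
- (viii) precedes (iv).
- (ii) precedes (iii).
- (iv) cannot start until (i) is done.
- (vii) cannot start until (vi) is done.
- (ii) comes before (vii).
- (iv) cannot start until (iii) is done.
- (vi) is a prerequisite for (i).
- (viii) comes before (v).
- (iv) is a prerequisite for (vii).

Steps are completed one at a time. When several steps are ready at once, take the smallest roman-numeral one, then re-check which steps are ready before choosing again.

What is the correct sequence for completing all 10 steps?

(ii), (iii), (vi), (i), (viii), (v), (ix), (iv), (vii), (x)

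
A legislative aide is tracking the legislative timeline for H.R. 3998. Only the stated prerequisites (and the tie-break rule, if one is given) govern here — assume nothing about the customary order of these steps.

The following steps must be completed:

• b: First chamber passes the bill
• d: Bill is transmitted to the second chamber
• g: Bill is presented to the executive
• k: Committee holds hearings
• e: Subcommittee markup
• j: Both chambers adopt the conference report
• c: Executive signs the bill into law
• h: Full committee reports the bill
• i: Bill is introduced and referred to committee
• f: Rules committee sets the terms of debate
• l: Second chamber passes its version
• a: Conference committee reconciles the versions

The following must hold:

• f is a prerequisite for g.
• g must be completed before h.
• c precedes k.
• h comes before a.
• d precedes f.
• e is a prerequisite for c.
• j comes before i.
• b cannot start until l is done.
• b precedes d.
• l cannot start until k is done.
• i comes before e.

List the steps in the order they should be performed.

j → i → e → c → k → l → b → d → f → g → h → a

j has no prerequisites → j first.
Next only i has its prerequisites met → i.
Next only e has its prerequisites met → e.
c needed e, now all done → c.
k is the only step now ready → k.
Next only l has its prerequisites met → l.
b is the only step now ready → b.
Next only d has its prerequisites met → d.
f needed d, now all done → f.
That leaves g as the only ready step → g.
Next only h has its prerequisites met → h.
Next only a has its prerequisites met → a.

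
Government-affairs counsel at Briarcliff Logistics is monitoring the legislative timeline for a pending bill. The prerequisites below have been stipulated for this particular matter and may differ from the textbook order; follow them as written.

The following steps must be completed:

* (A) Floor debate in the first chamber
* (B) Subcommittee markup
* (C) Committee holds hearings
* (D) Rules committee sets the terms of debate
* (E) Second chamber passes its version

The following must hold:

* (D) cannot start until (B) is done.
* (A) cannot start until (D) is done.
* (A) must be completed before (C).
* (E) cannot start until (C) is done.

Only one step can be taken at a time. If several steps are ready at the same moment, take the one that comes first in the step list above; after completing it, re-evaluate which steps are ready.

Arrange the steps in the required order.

Only (B) has no prerequisites, so it is first.
(D) is the only step now ready → (D).
(A) is the only step now ready → (A).
Next only (C) has its prerequisites met → (C).
(E) needed (C), now all done → (E).

(B), (D), (A), (C), (E)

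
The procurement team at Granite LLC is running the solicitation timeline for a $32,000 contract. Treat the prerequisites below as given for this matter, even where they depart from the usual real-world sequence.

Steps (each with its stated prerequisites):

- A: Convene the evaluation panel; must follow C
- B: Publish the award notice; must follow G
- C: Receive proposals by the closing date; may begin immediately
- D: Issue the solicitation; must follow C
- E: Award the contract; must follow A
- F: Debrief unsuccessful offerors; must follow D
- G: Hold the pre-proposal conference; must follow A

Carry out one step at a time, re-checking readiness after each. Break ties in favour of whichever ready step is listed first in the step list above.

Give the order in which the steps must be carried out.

C is the only step with nothing outstanding, so it goes first.
Now A and D have their prerequisites met. A is listed earlier, so A next.
D, E and G are all available; D is listed earlier → D.
F now also ready, so the ready set is {E, F, G}; E is listed earlier → E.
Ready: F and G. F is listed earlier → F.
G needed A, now all done → G.
B is the only step now ready → B.

C, A, D, E, F, G, B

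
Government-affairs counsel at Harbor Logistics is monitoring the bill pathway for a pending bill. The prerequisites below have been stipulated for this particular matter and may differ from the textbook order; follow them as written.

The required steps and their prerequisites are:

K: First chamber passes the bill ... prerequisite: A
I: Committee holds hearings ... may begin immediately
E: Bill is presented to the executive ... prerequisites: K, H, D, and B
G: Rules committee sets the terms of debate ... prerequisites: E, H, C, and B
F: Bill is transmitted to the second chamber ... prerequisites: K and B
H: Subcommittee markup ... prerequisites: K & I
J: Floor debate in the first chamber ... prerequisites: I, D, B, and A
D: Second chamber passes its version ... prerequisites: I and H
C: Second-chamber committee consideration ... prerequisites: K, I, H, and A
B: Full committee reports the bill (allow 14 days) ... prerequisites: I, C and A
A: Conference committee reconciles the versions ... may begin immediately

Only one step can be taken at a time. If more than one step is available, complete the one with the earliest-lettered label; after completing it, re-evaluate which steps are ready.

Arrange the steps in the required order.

A, I, K, H, C, B, D, E, F, G, J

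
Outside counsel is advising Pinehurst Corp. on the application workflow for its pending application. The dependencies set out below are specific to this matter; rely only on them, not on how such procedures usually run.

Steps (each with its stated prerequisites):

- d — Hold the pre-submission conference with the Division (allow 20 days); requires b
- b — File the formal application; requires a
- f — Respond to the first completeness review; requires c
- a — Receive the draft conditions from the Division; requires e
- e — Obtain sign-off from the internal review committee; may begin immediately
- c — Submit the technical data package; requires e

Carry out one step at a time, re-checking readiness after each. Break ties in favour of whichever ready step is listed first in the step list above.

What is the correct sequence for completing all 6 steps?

Only e has no prerequisites, so it is first.
Ready: a and c. a is listed earlier → a.
b now also ready, so the ready set is {b, c}; b is listed earlier → b.
Now d and c have their prerequisites met. d is listed earlier, so d next.
c is the only step now ready → c.
f needed c, now all done → f.

e → a → b → d → c → f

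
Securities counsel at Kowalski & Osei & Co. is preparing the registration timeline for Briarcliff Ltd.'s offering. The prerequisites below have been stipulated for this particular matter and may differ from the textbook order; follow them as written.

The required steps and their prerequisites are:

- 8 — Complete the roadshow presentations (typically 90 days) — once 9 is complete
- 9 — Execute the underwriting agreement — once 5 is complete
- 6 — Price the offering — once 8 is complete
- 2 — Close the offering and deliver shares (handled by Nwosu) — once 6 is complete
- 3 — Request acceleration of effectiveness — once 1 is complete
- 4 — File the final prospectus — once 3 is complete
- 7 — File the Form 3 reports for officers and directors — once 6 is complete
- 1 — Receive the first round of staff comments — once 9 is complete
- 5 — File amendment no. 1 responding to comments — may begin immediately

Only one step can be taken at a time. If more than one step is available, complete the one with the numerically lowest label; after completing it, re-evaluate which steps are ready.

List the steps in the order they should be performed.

5 has no prerequisites → 5 first.
9 needed 5, now all done → 9.
Ready: 1 and 8. 1 has the earlier label → 1.
3 now also ready, so the ready set is {3, 8}; 3 has the earlier label → 3.
Now 4 and 8 have their prerequisites met. 4 has the earlier label, so 4 next.
8 is the only step now ready → 8.
6 is the only step now ready → 6.
2 and 7 are both available; 2 has the earlier label → 2.
That leaves 7 as the only ready step → 7.

5 → 9 → 1 → 3 → 4 → 8 → 6 → 2 → 7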